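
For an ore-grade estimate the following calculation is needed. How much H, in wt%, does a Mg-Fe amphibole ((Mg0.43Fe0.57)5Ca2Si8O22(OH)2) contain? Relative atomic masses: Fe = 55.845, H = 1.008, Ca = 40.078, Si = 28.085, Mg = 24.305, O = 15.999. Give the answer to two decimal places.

M((Mg0.43Fe0.57)5Ca2Si8O22(OH)2) = 902.242 g/mol.
H contributes 2 × 1.008 = 2.016 g per mole.
2.016/902.242 = 0.0022 → 0.22%.

0.22 wt%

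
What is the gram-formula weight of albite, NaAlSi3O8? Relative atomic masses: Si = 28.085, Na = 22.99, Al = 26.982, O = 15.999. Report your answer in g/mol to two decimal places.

262.22 g/mol

The formula mass is the sum 1·22.99 + 1·26.982 + 3·28.085 + 8·15.999.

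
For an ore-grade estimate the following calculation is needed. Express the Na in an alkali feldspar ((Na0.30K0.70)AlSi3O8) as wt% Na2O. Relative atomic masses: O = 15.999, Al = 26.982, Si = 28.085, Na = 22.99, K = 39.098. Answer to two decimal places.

3.40 wt%

Formula mass = 273.495 g/mol.
0.30 Na → 0.1500 mol Na2O per formula unit; M(Na2O) = 61.979, so Na2O mass = 9.297 g.
9.297/273.495 × 100 = 3.40 wt%.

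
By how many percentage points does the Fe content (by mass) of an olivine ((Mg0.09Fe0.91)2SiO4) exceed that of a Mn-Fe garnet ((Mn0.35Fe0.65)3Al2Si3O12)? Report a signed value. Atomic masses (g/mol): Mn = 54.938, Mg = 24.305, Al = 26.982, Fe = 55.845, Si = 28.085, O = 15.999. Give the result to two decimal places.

29.39 percentage points

First mineral: 101.638 g Fe in 198.094 g formula = 51.31 wt% Fe.
Second mineral: 108.898 g Fe in 496.790 g formula = 21.92 wt% Fe.
51.31% − 21.92% gives a difference of 29.39 percentage points.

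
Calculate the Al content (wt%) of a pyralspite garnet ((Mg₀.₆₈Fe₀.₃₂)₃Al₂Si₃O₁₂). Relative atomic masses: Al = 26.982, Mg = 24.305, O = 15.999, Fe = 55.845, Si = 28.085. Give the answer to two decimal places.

12.45 wt%

M((Mg₀.₆₈Fe₀.₃₂)₃Al₂Si₃O₁₂) = 433.400 g/mol.
Al contributes 2 × 26.982 = 53.964 g per mole.
53.964/433.400 = 0.1245 → 12.45%.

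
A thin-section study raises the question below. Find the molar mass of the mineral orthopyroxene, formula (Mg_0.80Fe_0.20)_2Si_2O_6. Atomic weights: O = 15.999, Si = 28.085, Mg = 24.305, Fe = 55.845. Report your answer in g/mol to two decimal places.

The formula mass is the sum 1.60(24.305) + 0.40(55.845) + 2(28.085) + 6(15.999).

213.39 g/mol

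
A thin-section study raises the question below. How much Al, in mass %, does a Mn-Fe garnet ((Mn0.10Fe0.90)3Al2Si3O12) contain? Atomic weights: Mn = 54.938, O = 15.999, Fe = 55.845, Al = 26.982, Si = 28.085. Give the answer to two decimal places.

Molar mass of (Mn0.10Fe0.90)3Al2Si3O12: 0.30*54.938 + 2.70*55.845 + 2*26.982 + 3*28.085 + 12*15.999 = 497.470 g/mol.
Mass of Al per formula unit: 2 × 26.982 = 53.964 g.
Weight fraction Al = 53.964 / 497.470 = 0.1085.

10.85 mass %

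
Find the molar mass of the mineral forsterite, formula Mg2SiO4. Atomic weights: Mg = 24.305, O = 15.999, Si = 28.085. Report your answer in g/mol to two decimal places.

140.69 g/mol

Mg: 2 × 24.305 = 48.6100
Si: 1 × 28.085 = 28.0850
O: 4 × 15.999 = 63.9960
Summing the contributions gives the formula mass.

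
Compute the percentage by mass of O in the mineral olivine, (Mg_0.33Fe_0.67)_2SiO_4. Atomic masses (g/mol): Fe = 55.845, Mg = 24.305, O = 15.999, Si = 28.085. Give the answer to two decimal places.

34.98 wt%

Molar mass of (Mg_0.33Fe_0.67)_2SiO_4: 0.66*24.305 + 1.34*55.845 + 1*28.085 + 4*15.999 = 182.955 g/mol.
Mass of O per formula unit: 4 × 15.999 = 63.996 g.
Weight fraction O = 63.996 / 182.955 = 0.3498.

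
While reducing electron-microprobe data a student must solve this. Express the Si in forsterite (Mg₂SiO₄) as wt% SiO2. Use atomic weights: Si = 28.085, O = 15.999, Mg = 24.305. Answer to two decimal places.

42.71 wt%

M(Mg₂SiO₄) = 140.691 g/mol; M(SiO2) = 60.083 g/mol.
Moles SiO2 per formula unit = 1 Si ÷ 1 = 1.0000.
SiO2 fraction = (1.0000 × 60.083) / 140.691 = 60.083/140.691 = 0.4271.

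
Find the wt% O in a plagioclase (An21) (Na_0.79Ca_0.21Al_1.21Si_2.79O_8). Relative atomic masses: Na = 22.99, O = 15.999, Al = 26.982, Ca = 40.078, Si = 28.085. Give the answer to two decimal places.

48.19 wt%

Formula mass = 0.79×22.99 + 0.21×40.078 + 1.21×26.982 + 2.79×28.085 + 8×15.999 = 265.576 g/mol, of which 127.992 g is O.
So O makes up 127.992/265.576 = 0.4819 of the mass, i.e. 48.19%.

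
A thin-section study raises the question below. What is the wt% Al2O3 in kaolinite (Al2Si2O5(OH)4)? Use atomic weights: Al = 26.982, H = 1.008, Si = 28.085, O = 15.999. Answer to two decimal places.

39.50 wt%

Formula mass = 258.157 g/mol.
2 Al → 1.0000 mol Al2O3 per formula unit; M(Al2O3) = 101.961, so Al2O3 mass = 101.961 g.
101.961/258.157 × 100 = 39.50 wt%.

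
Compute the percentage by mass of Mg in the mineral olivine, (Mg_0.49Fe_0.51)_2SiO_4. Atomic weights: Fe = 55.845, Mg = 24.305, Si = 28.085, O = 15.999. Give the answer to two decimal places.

13.78 wt%

Formula mass = 0.98*24.305 + 1.02*55.845 + 1*28.085 + 4*15.999 = 172.862 g/mol, of which 23.819 g is Mg.
So Mg makes up 23.819/172.862 = 0.1378 of the mass, i.e. 13.78%.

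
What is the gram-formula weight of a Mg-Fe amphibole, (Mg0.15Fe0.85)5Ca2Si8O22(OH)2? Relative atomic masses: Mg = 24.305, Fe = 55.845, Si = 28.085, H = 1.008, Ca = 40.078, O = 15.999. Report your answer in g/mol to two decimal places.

M = 0.75×24.305 + 4.25×55.845 + 2×40.078 + 8×28.085 + 24×15.999 + 2×1.008

946.40 g/mol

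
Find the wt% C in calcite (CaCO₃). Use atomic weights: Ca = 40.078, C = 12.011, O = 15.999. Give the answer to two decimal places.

Molar mass of CaCO₃: 1*40.078 + 1*12.011 + 3*15.999 = 100.086 g/mol.
Mass of C per formula unit: 1 × 12.011 = 12.011 g.
Weight fraction C = 12.011 / 100.086 = 0.1200.

12.00 weight percent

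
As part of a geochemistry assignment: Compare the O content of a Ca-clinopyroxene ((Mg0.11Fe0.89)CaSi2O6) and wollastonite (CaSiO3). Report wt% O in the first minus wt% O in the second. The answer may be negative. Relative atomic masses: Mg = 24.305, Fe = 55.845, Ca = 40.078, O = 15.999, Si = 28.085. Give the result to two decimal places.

First mineral: 95.994 g O in 244.618 g formula = 39.24 wt% O.
Second mineral: 47.997 g O in 116.160 g formula = 41.32 wt% O.
39.24% − 41.32% gives a difference of -2.08 percentage points.

-2.08 percentage points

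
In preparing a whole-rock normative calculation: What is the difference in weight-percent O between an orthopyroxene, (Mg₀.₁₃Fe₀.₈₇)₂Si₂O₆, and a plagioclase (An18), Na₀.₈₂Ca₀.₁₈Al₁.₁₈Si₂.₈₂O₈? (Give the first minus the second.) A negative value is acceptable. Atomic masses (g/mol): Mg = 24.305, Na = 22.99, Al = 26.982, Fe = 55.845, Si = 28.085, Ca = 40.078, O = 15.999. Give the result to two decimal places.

M((Mg₀.₁₃Fe₀.₈₇)₂Si₂O₆) = 255.654 g/mol, so wt% O = 95.994/255.654 × 100 = 37.55%.
M(Na₀.₈₂Ca₀.₁₈Al₁.₁₈Si₂.₈₂O₈) = 265.096 g/mol, so wt% O = 127.992/265.096 × 100 = 48.28%.
37.55 − 48.28 = -10.73 pp.

-10.73 percentage points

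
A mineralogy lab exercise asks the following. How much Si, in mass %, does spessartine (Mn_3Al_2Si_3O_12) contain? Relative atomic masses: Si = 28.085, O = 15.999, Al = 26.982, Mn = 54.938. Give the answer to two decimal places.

Formula mass = 3*54.938 + 2*26.982 + 3*28.085 + 12*15.999 = 495.021 g/mol, of which 84.255 g is Si.
So Si makes up 84.255/495.021 = 0.1702 of the mass, i.e. 17.02%.

17.02 mass %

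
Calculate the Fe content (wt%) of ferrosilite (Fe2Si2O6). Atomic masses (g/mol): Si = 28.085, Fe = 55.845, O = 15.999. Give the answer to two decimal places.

42.33 wt%

Formula mass = 2·55.845 + 2·28.085 + 6·15.999 = 263.854 g/mol, of which 111.690 g is Fe.
So Fe makes up 111.690/263.854 = 0.4233 of the mass, i.e. 42.33%.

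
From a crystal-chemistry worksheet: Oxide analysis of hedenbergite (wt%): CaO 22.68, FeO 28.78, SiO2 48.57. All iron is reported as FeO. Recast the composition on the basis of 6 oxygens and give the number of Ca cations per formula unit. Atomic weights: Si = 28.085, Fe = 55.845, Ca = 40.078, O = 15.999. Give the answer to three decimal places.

1.002 Ca apfu

22.68 wt% CaO ÷ 56.077 g/mol = 0.40444 mol, giving 0.40444 Ca and 0.40444 O.
28.78 wt% FeO ÷ 71.844 g/mol = 0.40059 mol, giving 0.40059 Fe and 0.40059 O.
48.57 wt% SiO2 ÷ 60.083 g/mol = 0.80838 mol, giving 0.80838 Si and 1.61676 O.
Oxygen sums to 2.42179; scaling by 6/2.42179 = 2.47751 puts the formula on 6 O.
Ca: 0.40444 × 2.47751 = 1.002 atoms per formula unit.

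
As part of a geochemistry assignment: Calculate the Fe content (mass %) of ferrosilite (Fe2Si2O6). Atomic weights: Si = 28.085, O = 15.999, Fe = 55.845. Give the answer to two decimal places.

42.33 mass %

Molar mass of Fe2Si2O6: 2·55.845 + 2·28.085 + 6·15.999 = 263.854 g/mol.
Mass of Fe per formula unit: 2 × 55.845 = 111.690 g.
Weight fraction Fe = 111.690 / 263.854 = 0.4233.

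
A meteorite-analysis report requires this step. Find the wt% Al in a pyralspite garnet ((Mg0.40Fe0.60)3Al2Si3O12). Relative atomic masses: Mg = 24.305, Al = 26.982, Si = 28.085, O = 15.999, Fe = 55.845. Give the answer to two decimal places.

11.73 wt%

Molar mass of (Mg0.40Fe0.60)3Al2Si3O12: 1.20*24.305 + 1.80*55.845 + 2*26.982 + 3*28.085 + 12*15.999 = 459.894 g/mol.
Mass of Al per formula unit: 2 × 26.982 = 53.964 g.
Weight fraction Al = 53.964 / 459.894 = 0.1173.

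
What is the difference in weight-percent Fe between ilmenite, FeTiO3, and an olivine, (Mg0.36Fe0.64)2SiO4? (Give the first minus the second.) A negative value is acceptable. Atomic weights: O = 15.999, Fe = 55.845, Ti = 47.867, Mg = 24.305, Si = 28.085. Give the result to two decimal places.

-2.67 percentage points

First mineral: 55.845 g Fe in 151.709 g formula = 36.81 wt% Fe.
Second mineral: 71.482 g Fe in 181.062 g formula = 39.48 wt% Fe.
36.81% − 39.48% gives a difference of -2.67 percentage points.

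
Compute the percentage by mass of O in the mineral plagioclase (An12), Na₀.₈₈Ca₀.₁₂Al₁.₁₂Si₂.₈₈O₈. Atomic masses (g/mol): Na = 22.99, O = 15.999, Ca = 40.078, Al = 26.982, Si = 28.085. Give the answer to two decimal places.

Molar mass of Na₀.₈₈Ca₀.₁₂Al₁.₁₂Si₂.₈₈O₈: 0.88·22.99 + 0.12·40.078 + 1.12·26.982 + 2.88·28.085 + 8·15.999 = 264.137 g/mol.
Mass of O per formula unit: 8 × 15.999 = 127.992 g.
Weight fraction O = 127.992 / 264.137 = 0.4846.

48.46 mass %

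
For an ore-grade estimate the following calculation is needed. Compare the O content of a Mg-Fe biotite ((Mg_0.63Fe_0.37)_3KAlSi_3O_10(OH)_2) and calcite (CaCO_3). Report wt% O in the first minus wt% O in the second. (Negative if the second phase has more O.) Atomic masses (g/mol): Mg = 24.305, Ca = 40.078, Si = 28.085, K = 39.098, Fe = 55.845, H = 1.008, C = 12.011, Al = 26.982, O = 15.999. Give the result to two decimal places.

-5.51 percentage points

M((Mg_0.63Fe_0.37)_3KAlSi_3O_10(OH)_2) = 452.263 g/mol, so wt% O = 191.988/452.263 × 100 = 42.45%.
M(CaCO_3) = 100.086 g/mol, so wt% O = 47.997/100.086 × 100 = 47.96%.
42.45 − 47.96 = -5.51 pp.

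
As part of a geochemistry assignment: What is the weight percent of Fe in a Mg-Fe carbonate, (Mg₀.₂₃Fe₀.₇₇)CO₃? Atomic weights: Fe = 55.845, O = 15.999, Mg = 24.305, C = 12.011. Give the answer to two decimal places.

Molar mass of (Mg₀.₂₃Fe₀.₇₇)CO₃: 0.23*24.305 + 0.77*55.845 + 1*12.011 + 3*15.999 = 108.599 g/mol.
Mass of Fe per formula unit: 0.77 × 55.845 = 43.001 g.
Weight fraction Fe = 43.001 / 108.599 = 0.3960.

39.60 weight percent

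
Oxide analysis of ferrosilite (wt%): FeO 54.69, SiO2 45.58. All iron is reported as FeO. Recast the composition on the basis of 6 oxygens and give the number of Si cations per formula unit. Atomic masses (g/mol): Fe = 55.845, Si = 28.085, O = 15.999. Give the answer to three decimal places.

54.69 wt% FeO ÷ 71.844 g/mol = 0.76123 mol, giving 0.76123 Fe and 0.76123 O.
45.58 wt% SiO2 ÷ 60.083 g/mol = 0.75862 mol, giving 0.75862 Si and 1.51724 O.
Oxygen sums to 2.27847; scaling by 6/2.27847 = 2.63335 puts the formula on 6 O.
Si: 0.75862 × 2.63335 = 1.998 atoms per formula unit.

1.998 Si apfu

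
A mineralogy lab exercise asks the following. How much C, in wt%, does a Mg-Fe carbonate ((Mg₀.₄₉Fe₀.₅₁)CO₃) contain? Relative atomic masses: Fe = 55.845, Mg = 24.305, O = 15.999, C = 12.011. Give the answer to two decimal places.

Formula mass = 0.49·24.305 + 0.51·55.845 + 1·12.011 + 3·15.999 = 100.398 g/mol, of which 12.011 g is C.
So C makes up 12.011/100.398 = 0.1196 of the mass, i.e. 11.96%.

11.96 wt%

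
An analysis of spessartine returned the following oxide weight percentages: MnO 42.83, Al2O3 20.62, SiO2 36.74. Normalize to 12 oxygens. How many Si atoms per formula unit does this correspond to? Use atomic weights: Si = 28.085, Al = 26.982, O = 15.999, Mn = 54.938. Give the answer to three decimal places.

3.015 Si apfu

MnO: 42.83/70.937 = 0.60378 mol → 0.60378 mol Mn, 0.60378 mol O.
Al2O3: 20.62/101.961 = 0.20223 mol → 0.40446 mol Al, 0.60669 mol O.
SiO2: 36.74/60.083 = 0.61149 mol → 0.61149 mol Si, 1.22298 mol O.
Total oxygen = 2.43345 mol. Normalization factor = 12/2.43345 = 4.93127.
Si per 12 O = 0.61149 × 4.93127 = 3.015.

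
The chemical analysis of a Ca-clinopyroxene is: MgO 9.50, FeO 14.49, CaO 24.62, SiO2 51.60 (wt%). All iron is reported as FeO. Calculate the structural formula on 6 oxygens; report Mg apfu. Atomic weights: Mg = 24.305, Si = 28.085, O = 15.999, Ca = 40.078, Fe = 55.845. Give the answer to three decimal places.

MgO: 9.50/40.304 = 0.23571 mol → 0.23571 mol Mg, 0.23571 mol O.
FeO: 14.49/71.844 = 0.20169 mol → 0.20169 mol Fe, 0.20169 mol O.
CaO: 24.62/56.077 = 0.43904 mol → 0.43904 mol Ca, 0.43904 mol O.
SiO2: 51.60/60.083 = 0.85881 mol → 0.85881 mol Si, 1.71762 mol O.
Total oxygen = 2.59406 mol. Normalization factor = 6/2.59406 = 2.31298.
Mg per 6 O = 0.23571 × 2.31298 = 0.545.

0.545 Mg apfu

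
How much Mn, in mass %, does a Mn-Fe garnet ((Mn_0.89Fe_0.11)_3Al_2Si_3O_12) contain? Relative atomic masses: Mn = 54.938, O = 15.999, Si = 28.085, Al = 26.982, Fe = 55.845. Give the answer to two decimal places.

29.61 mass %

Molar mass of (Mn_0.89Fe_0.11)_3Al_2Si_3O_12: 2.67*54.938 + 0.33*55.845 + 2*26.982 + 3*28.085 + 12*15.999 = 495.320 g/mol.
Mass of Mn per formula unit: 2.67 × 54.938 = 146.684 g.
Weight fraction Mn = 146.684 / 495.320 = 0.2961.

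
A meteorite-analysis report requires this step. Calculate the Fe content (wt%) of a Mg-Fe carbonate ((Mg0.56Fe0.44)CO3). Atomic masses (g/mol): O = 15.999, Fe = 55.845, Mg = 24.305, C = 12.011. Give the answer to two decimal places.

25.02 wt%

Formula mass = 0.56·24.305 + 0.44·55.845 + 1·12.011 + 3·15.999 = 98.191 g/mol, of which 24.572 g is Fe.
So Fe makes up 24.572/98.191 = 0.2502 of the mass, i.e. 25.02%.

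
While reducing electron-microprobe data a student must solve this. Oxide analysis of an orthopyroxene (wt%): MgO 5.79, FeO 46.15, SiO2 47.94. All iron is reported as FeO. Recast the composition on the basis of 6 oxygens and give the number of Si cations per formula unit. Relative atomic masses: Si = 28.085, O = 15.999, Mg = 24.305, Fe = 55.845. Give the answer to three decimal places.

2.010 Si apfu

MgO: 5.79/40.304 = 0.14366 mol → 0.14366 mol Mg, 0.14366 mol O.
FeO: 46.15/71.844 = 0.64236 mol → 0.64236 mol Fe, 0.64236 mol O.
SiO2: 47.94/60.083 = 0.79790 mol → 0.79790 mol Si, 1.59580 mol O.
Total oxygen = 2.38182 mol. Normalization factor = 6/2.38182 = 2.51908.
Si per 6 O = 0.79790 × 2.51908 = 2.010.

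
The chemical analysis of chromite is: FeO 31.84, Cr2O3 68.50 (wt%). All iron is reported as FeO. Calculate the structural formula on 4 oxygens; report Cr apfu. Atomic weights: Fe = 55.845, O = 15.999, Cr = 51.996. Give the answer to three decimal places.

2.008 Cr apfu

FeO: 31.84/71.844 = 0.44318 mol → 0.44318 mol Fe, 0.44318 mol O.
Cr2O3: 68.50/151.989 = 0.45069 mol → 0.90138 mol Cr, 1.35207 mol O.
Total oxygen = 1.79525 mol. Normalization factor = 4/1.79525 = 2.22810.
Cr per 4 O = 0.90138 × 2.22810 = 2.008.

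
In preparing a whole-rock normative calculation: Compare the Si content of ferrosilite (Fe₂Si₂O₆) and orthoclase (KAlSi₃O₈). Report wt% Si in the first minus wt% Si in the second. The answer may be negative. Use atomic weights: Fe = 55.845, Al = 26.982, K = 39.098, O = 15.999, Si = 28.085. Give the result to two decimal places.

-8.98 percentage points

Si in Fe₂Si₂O₆: molar mass 263.854 g/mol; 2×28.085 = 56.170 g → 21.29 wt%.
Si in KAlSi₃O₈: molar mass 278.327 g/mol; 3×28.085 = 84.255 g → 30.27 wt%.
Difference = 21.29 − 30.27 = -8.98 percentage points.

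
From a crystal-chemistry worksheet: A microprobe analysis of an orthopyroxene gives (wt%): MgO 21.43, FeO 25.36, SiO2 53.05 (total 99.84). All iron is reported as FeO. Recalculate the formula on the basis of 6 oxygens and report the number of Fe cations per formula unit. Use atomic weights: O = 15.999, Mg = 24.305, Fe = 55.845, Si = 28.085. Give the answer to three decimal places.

MgO: 21.43/40.304 = 0.53171 mol → 0.53171 mol Mg, 0.53171 mol O.
FeO: 25.36/71.844 = 0.35299 mol → 0.35299 mol Fe, 0.35299 mol O.
SiO2: 53.05/60.083 = 0.88295 mol → 0.88295 mol Si, 1.76590 mol O.
Total oxygen = 2.65060 mol. Normalization factor = 6/2.65060 = 2.26364.
Fe per 6 O = 0.35299 × 2.26364 = 0.799.

0.799 Fe apfu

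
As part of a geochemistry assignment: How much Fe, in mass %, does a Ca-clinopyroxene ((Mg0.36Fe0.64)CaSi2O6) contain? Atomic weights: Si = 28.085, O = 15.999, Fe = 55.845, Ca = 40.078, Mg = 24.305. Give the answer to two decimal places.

15.10 mass %

M((Mg0.36Fe0.64)CaSi2O6) = 236.733 g/mol.
Fe contributes 0.64 × 55.845 = 35.741 g per mole.
35.741/236.733 = 0.1510 → 15.10%.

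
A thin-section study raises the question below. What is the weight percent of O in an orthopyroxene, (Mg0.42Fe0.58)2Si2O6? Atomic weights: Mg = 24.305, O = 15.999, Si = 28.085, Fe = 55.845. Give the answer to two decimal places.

40.44 mass %

M((Mg0.42Fe0.58)2Si2O6) = 237.360 g/mol.
O contributes 6 × 15.999 = 95.994 g per mole.
95.994/237.360 = 0.4044 → 40.44%.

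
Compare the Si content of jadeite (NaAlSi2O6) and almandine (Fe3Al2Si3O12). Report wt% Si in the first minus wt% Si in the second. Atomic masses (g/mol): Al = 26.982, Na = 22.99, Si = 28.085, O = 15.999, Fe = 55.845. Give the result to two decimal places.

10.86 percentage points

First mineral: 56.170 g Si in 202.136 g formula = 27.79 wt% Si.
Second mineral: 84.255 g Si in 497.742 g formula = 16.93 wt% Si.
27.79% − 16.93% gives a difference of 10.86 percentage points.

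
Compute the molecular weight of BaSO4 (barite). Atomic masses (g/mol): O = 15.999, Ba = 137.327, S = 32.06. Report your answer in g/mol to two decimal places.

233.38 g/mol

M = 1×137.327 + 1×32.06 + 4×15.999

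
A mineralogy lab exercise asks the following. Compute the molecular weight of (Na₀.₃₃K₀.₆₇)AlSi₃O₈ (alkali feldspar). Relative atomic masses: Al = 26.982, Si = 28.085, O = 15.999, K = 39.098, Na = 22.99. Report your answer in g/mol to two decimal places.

M = 0.33·22.99 + 0.67·39.098 + 1·26.982 + 3·28.085 + 8·15.999

273.01 g/mol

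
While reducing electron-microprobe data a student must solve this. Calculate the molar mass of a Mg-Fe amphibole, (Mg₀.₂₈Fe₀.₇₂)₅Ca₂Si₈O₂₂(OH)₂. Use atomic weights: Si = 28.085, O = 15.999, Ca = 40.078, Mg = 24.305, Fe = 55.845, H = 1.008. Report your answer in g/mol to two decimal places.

925.90 g/mol

The formula mass is the sum 1.40·24.305 + 3.60·55.845 + 2·40.078 + 8·28.085 + 24·15.999 + 2·1.008.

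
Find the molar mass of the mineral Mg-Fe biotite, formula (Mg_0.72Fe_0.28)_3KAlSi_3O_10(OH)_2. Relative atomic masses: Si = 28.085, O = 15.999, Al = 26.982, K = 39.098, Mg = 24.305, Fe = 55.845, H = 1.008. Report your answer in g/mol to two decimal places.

443.75 g/mol

The formula mass is the sum 2.16×24.305 + 0.84×55.845 + 1×39.098 + 1×26.982 + 3×28.085 + 12×15.999 + 2×1.008.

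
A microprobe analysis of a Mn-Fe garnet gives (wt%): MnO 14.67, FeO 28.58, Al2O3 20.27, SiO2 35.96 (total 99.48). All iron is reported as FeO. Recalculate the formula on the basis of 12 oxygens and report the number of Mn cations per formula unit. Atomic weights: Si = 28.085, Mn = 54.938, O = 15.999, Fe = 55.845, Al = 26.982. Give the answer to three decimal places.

1.035 Mn apfu

MnO: 14.67/70.937 = 0.20680 mol → 0.20680 mol Mn, 0.20680 mol O.
FeO: 28.58/71.844 = 0.39781 mol → 0.39781 mol Fe, 0.39781 mol O.
Al2O3: 20.27/101.961 = 0.19880 mol → 0.39760 mol Al, 0.59640 mol O.
SiO2: 35.96/60.083 = 0.59851 mol → 0.59851 mol Si, 1.19702 mol O.
Total oxygen = 2.39803 mol. Normalization factor = 12/2.39803 = 5.00411.
Mn per 12 O = 0.20680 × 5.00411 = 1.035.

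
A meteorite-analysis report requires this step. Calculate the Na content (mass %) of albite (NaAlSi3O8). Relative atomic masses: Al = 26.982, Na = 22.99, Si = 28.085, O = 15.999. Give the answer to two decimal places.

Formula mass = 1·22.99 + 1·26.982 + 3·28.085 + 8·15.999 = 262.219 g/mol, of which 22.990 g is Na.
So Na makes up 22.990/262.219 = 0.0877 of the mass, i.e. 8.77%.

8.77 mass %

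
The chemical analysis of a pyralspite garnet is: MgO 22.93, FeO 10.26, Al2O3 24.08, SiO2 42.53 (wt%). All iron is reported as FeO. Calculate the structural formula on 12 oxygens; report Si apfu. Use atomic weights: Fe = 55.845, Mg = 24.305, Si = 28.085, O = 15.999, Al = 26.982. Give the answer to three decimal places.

MgO: 22.93/40.304 = 0.56893 mol → 0.56893 mol Mg, 0.56893 mol O.
FeO: 10.26/71.844 = 0.14281 mol → 0.14281 mol Fe, 0.14281 mol O.
Al2O3: 24.08/101.961 = 0.23617 mol → 0.47234 mol Al, 0.70851 mol O.
SiO2: 42.53/60.083 = 0.70785 mol → 0.70785 mol Si, 1.41570 mol O.
Total oxygen = 2.83595 mol. Normalization factor = 12/2.83595 = 4.23139.
Si per 12 O = 0.70785 × 4.23139 = 2.995.

2.995 Si apfu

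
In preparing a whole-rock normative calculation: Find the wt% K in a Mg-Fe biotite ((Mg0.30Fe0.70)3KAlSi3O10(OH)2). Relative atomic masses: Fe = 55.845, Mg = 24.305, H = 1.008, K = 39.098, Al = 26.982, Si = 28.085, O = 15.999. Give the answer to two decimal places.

8.09 wt%

Formula mass = 0.90×24.305 + 2.10×55.845 + 1×39.098 + 1×26.982 + 3×28.085 + 12×15.999 + 2×1.008 = 483.488 g/mol, of which 39.098 g is K.
So K makes up 39.098/483.488 = 0.0809 of the mass, i.e. 8.09%.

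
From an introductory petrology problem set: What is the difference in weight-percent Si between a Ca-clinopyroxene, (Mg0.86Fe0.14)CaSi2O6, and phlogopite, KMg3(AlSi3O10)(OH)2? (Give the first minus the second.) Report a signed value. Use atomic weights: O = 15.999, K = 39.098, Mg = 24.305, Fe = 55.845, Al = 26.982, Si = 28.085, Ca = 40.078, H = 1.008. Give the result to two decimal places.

5.23 percentage points

First mineral: 56.170 g Si in 220.963 g formula = 25.42 wt% Si.
Second mineral: 84.255 g Si in 417.254 g formula = 20.19 wt% Si.
25.42% − 20.19% gives a difference of 5.23 percentage points.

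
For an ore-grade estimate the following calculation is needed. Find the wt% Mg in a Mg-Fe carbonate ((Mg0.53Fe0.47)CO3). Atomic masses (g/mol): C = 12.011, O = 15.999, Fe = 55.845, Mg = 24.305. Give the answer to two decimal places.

12.99 mass %

Formula mass = 0.53·24.305 + 0.47·55.845 + 1·12.011 + 3·15.999 = 99.137 g/mol, of which 12.882 g is Mg.
So Mg makes up 12.882/99.137 = 0.1299 of the mass, i.e. 12.99%.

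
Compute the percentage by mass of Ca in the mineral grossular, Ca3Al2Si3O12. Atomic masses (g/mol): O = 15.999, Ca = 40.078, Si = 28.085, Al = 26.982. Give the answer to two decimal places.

26.69 weight percent

Molar mass of Ca3Al2Si3O12: 3×40.078 + 2×26.982 + 3×28.085 + 12×15.999 = 450.441 g/mol.
Mass of Ca per formula unit: 3 × 40.078 = 120.234 g.
Weight fraction Ca = 120.234 / 450.441 = 0.2669.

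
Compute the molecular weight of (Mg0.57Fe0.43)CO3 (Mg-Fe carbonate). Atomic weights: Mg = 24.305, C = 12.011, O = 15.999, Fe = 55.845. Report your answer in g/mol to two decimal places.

M = 0.57×24.305 + 0.43×55.845 + 1×12.011 + 3×15.999

97.88 g/mol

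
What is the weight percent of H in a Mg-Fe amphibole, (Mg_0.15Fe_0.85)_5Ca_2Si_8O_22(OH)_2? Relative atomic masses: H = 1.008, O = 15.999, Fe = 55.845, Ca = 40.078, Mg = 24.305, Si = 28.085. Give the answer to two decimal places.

Molar mass of (Mg_0.15Fe_0.85)_5Ca_2Si_8O_22(OH)_2: 0.75·24.305 + 4.25·55.845 + 2·40.078 + 8·28.085 + 24·15.999 + 2·1.008 = 946.398 g/mol.
Mass of H per formula unit: 2 × 1.008 = 2.016 g.
Weight fraction H = 2.016 / 946.398 = 0.0021.

0.21 mass %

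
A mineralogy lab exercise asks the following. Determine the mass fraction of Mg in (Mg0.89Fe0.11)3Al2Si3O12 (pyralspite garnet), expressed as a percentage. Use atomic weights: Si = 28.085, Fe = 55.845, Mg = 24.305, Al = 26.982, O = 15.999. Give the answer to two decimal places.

15.69 wt%

Formula mass = 2.67×24.305 + 0.33×55.845 + 2×26.982 + 3×28.085 + 12×15.999 = 413.530 g/mol, of which 64.894 g is Mg.
So Mg makes up 64.894/413.530 = 0.1569 of the mass, i.e. 15.69%.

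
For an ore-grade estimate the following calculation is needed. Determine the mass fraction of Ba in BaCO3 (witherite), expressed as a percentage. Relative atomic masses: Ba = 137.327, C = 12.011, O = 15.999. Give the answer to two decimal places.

Molar mass of BaCO3: 1*137.327 + 1*12.011 + 3*15.999 = 197.335 g/mol.
Mass of Ba per formula unit: 1 × 137.327 = 137.327 g.
Weight fraction Ba = 137.327 / 197.335 = 0.6959.

69.59 wt%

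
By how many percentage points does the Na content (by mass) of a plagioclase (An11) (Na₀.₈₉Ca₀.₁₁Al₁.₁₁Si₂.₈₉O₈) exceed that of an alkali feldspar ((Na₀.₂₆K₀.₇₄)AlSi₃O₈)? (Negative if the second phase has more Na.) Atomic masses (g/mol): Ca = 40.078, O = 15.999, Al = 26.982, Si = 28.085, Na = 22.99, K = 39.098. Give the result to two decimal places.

5.57 percentage points

First mineral: 20.461 g Na in 263.977 g formula = 7.75 wt% Na.
Second mineral: 5.977 g Na in 274.139 g formula = 2.18 wt% Na.
7.75% − 2.18% gives a difference of 5.57 percentage points.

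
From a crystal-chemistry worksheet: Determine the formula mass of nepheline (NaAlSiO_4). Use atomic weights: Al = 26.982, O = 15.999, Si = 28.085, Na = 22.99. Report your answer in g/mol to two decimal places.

The formula mass is the sum 1(22.99) + 1(26.982) + 1(28.085) + 4(15.999).

142.05 g/mol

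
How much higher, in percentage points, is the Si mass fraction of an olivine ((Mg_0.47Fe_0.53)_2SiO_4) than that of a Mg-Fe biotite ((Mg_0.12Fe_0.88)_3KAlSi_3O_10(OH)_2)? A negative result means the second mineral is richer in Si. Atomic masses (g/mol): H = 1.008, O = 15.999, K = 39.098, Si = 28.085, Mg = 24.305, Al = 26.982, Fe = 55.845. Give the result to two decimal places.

First mineral: 28.085 g Si in 174.123 g formula = 16.13 wt% Si.
Second mineral: 84.255 g Si in 500.520 g formula = 16.83 wt% Si.
16.13% − 16.83% gives a difference of -0.70 percentage points.

-0.70 percentage points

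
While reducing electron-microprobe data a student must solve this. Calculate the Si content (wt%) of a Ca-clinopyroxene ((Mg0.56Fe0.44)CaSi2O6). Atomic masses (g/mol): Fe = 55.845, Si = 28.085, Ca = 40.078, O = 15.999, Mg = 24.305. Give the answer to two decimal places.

M((Mg0.56Fe0.44)CaSi2O6) = 230.425 g/mol.
Si contributes 2 × 28.085 = 56.170 g per mole.
56.170/230.425 = 0.2438 → 24.38%.

24.38 wt%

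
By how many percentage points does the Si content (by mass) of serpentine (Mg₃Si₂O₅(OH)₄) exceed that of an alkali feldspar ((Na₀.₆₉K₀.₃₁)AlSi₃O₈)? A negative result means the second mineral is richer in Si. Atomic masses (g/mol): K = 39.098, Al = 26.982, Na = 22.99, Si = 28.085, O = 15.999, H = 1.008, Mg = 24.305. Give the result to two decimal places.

-11.26 percentage points

Si in Mg₃Si₂O₅(OH)₄: molar mass 277.108 g/mol; 2×28.085 = 56.170 g → 20.27 wt%.
Si in (Na₀.₆₉K₀.₃₁)AlSi₃O₈: molar mass 267.212 g/mol; 3×28.085 = 84.255 g → 31.53 wt%.
Difference = 20.27 − 31.53 = -11.26 percentage points.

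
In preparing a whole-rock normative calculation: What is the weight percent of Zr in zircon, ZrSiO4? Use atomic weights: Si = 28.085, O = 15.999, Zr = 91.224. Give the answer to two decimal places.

49.77 wt%

M(ZrSiO4) = 183.305 g/mol.
Zr contributes 1 × 91.224 = 91.224 g per mole.
91.224/183.305 = 0.4977 → 49.77%.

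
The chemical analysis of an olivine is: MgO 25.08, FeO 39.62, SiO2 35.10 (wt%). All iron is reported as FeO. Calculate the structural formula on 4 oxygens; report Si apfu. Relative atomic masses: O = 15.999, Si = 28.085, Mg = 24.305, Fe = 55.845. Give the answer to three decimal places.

0.998 Si apfu

25.08 wt% MgO ÷ 40.304 g/mol = 0.62227 mol, giving 0.62227 Mg and 0.62227 O.
39.62 wt% FeO ÷ 71.844 g/mol = 0.55147 mol, giving 0.55147 Fe and 0.55147 O.
35.10 wt% SiO2 ÷ 60.083 g/mol = 0.58419 mol, giving 0.58419 Si and 1.16838 O.
Oxygen sums to 2.34212; scaling by 4/2.34212 = 1.70785 puts the formula on 4 O.
Si: 0.58419 × 1.70785 = 0.998 atoms per formula unit.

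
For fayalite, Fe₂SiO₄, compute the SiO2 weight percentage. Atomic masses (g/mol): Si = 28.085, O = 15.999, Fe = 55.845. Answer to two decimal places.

M(Fe₂SiO₄) = 203.771 g/mol; M(SiO2) = 60.083 g/mol.
Moles SiO2 per formula unit = 1 Si ÷ 1 = 1.0000.
SiO2 fraction = (1.0000 × 60.083) / 203.771 = 60.083/203.771 = 0.2949.

29.49 wt%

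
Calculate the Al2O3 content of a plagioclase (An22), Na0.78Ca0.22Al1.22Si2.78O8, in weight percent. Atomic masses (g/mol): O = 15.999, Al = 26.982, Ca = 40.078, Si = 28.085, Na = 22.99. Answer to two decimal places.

23.41 wt%

Formula mass = 265.736 g/mol.
1.22 Al → 0.6100 mol Al2O3 per formula unit; M(Al2O3) = 101.961, so Al2O3 mass = 62.196 g.
62.196/265.736 × 100 = 23.41 wt%.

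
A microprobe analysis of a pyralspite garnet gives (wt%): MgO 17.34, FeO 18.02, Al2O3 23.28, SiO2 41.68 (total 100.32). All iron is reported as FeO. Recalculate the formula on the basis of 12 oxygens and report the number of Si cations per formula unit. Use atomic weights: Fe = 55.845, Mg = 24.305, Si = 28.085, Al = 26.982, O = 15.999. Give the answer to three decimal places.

17.34 wt% MgO ÷ 40.304 g/mol = 0.43023 mol, giving 0.43023 Mg and 0.43023 O.
18.02 wt% FeO ÷ 71.844 g/mol = 0.25082 mol, giving 0.25082 Fe and 0.25082 O.
23.28 wt% Al2O3 ÷ 101.961 g/mol = 0.22832 mol, giving 0.45664 Al and 0.68496 O.
41.68 wt% SiO2 ÷ 60.083 g/mol = 0.69371 mol, giving 0.69371 Si and 1.38742 O.
Oxygen sums to 2.75343; scaling by 12/2.75343 = 4.35820 puts the formula on 12 O.
Si: 0.69371 × 4.35820 = 3.023 atoms per formula unit.

3.023 Si apfu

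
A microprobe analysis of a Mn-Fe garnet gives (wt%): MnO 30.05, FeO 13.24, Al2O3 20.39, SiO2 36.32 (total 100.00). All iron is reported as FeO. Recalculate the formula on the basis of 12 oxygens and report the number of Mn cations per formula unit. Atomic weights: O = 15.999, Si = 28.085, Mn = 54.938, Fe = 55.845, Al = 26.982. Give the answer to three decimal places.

MnO (M=70.937): mol = 0.42362; Mn = 0.42362, O = 0.42362.
FeO (M=71.844): mol = 0.18429; Fe = 0.18429, O = 0.18429.
Al2O3 (M=101.961): mol = 0.19998; Al = 0.39996, O = 0.59994.
SiO2 (M=60.083): mol = 0.60450; Si = 0.60450, O = 1.20900.
ΣO = 2.41685; factor = 12/ΣO = 4.96514.
Mn apfu = 0.42362 × 4.96514 = 2.103.

2.103 Mn apfu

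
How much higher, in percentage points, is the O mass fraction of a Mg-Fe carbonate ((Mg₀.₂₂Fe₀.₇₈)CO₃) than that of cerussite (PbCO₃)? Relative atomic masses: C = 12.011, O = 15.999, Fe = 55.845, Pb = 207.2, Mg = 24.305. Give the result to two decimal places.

26.11 percentage points

First mineral: 47.997 g O in 108.914 g formula = 44.07 wt% O.
Second mineral: 47.997 g O in 267.208 g formula = 17.96 wt% O.
44.07% − 17.96% gives a difference of 26.11 percentage points.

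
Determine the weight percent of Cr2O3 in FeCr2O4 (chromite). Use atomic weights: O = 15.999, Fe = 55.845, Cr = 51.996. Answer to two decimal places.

67.90 wt%

Molar mass of FeCr2O4 = 1*55.845 + 2*51.996 + 4*15.999 = 223.833 g/mol.
Each formula unit contains 2 Cr, equivalent to 2/2 = 1.0000 mol Cr2O3.
M(Cr2O3) = 2×51.996 + 3×15.999 = 151.989 g/mol.
Mass of Cr2O3 per formula unit = 1.0000 × 151.989 = 151.989 g.
Cr2O3 wt% = 151.989 / 223.833 × 100 = 67.90%.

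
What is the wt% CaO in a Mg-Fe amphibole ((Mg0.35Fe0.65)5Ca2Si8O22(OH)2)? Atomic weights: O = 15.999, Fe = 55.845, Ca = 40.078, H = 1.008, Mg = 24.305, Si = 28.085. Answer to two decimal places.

M((Mg0.35Fe0.65)5Ca2Si8O22(OH)2) = 914.858 g/mol; M(CaO) = 56.077 g/mol.
Moles CaO per formula unit = 2 Ca ÷ 1 = 2.0000.
CaO fraction = (2.0000 × 56.077) / 914.858 = 112.154/914.858 = 0.1226.

12.26 wt%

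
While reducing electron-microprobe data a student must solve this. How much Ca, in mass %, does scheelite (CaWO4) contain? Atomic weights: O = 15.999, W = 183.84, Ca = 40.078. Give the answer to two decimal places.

13.92 mass %

M(CaWO4) = 287.914 g/mol.
Ca contributes 1 × 40.078 = 40.078 g per mole.
40.078/287.914 = 0.1392 → 13.92%.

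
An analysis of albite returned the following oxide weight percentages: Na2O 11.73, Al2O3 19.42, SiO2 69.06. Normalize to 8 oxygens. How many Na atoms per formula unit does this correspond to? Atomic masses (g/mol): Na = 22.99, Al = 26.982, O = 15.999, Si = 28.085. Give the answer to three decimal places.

0.990 Na apfu

11.73 wt% Na2O ÷ 61.979 g/mol = 0.18926 mol, giving 0.37852 Na and 0.18926 O.
19.42 wt% Al2O3 ÷ 101.961 g/mol = 0.19046 mol, giving 0.38092 Al and 0.57138 O.
69.06 wt% SiO2 ÷ 60.083 g/mol = 1.14941 mol, giving 1.14941 Si and 2.29882 O.
Oxygen sums to 3.05946; scaling by 8/3.05946 = 2.61484 puts the formula on 8 O.
Na: 0.37852 × 2.61484 = 0.990 atoms per formula unit.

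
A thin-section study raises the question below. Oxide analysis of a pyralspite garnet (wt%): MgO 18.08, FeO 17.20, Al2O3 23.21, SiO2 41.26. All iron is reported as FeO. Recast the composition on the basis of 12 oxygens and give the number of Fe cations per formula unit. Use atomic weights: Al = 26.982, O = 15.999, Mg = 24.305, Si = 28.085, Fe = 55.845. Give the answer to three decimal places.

1.047 Fe apfu

MgO (M=40.304): mol = 0.44859; Mg = 0.44859, O = 0.44859.
FeO (M=71.844): mol = 0.23941; Fe = 0.23941, O = 0.23941.
Al2O3 (M=101.961): mol = 0.22764; Al = 0.45528, O = 0.68292.
SiO2 (M=60.083): mol = 0.68672; Si = 0.68672, O = 1.37344.
ΣO = 2.74436; factor = 12/ΣO = 4.37260.
Fe apfu = 0.23941 × 4.37260 = 1.047.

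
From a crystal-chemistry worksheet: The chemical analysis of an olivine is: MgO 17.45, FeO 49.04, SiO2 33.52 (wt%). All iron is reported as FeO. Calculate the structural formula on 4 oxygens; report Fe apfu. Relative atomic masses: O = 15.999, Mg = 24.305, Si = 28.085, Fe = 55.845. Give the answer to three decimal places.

1.224 Fe apfu

17.45 wt% MgO ÷ 40.304 g/mol = 0.43296 mol, giving 0.43296 Mg and 0.43296 O.
49.04 wt% FeO ÷ 71.844 g/mol = 0.68259 mol, giving 0.68259 Fe and 0.68259 O.
33.52 wt% SiO2 ÷ 60.083 g/mol = 0.55789 mol, giving 0.55789 Si and 1.11578 O.
Oxygen sums to 2.23133; scaling by 4/2.23133 = 1.79265 puts the formula on 4 O.
Fe: 0.68259 × 1.79265 = 1.224 atoms per formula unit.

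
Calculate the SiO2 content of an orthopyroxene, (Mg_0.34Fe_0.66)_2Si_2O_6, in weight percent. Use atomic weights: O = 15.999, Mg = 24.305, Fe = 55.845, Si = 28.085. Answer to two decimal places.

M((Mg_0.34Fe_0.66)_2Si_2O_6) = 242.407 g/mol; M(SiO2) = 60.083 g/mol.
Moles SiO2 per formula unit = 2 Si ÷ 1 = 2.0000.
SiO2 fraction = (2.0000 × 60.083) / 242.407 = 120.166/242.407 = 0.4957.

49.57 wt%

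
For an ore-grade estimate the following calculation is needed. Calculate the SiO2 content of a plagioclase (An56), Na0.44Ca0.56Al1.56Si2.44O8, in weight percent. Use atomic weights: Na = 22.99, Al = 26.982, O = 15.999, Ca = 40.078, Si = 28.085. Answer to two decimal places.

Molar mass of Na0.44Ca0.56Al1.56Si2.44O8 = 0.44·22.99 + 0.56·40.078 + 1.56·26.982 + 2.44·28.085 + 8·15.999 = 271.171 g/mol.
Each formula unit contains 2.44 Si, equivalent to 2.44/1 = 2.4400 mol SiO2.
M(SiO2) = 1×28.085 + 2×15.999 = 60.083 g/mol.
Mass of SiO2 per formula unit = 2.4400 × 60.083 = 146.603 g.
SiO2 wt% = 146.603 / 271.171 × 100 = 54.06%.

54.06 wt%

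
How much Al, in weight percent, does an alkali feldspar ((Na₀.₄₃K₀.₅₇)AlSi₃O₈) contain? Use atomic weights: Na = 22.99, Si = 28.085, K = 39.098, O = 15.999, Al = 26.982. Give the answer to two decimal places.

9.94 weight percent

M((Na₀.₄₃K₀.₅₇)AlSi₃O₈) = 271.401 g/mol.
Al contributes 1 × 26.982 = 26.982 g per mole.
26.982/271.401 = 0.0994 → 9.94%.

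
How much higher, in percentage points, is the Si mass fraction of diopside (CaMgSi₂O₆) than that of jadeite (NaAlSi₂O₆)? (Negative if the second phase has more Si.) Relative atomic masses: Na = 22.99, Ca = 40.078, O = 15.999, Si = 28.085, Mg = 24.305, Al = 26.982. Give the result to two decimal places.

-1.85 percentage points

Si in CaMgSi₂O₆: molar mass 216.547 g/mol; 2×28.085 = 56.170 g → 25.94 wt%.
Si in NaAlSi₂O₆: molar mass 202.136 g/mol; 2×28.085 = 56.170 g → 27.79 wt%.
Difference = 25.94 − 27.79 = -1.85 percentage points.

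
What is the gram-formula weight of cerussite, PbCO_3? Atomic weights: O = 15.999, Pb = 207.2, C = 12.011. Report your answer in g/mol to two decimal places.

267.21 g/mol

The formula mass is the sum 1(207.2) + 1(12.011) + 3(15.999).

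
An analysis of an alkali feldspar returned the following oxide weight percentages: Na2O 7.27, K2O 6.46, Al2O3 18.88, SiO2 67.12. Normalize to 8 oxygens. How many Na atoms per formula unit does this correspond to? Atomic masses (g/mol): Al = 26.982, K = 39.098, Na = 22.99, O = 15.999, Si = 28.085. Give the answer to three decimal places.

0.631 Na apfu

Na2O: 7.27/61.979 = 0.11730 mol → 0.23460 mol Na, 0.11730 mol O.
K2O: 6.46/94.195 = 0.06858 mol → 0.13716 mol K, 0.06858 mol O.
Al2O3: 18.88/101.961 = 0.18517 mol → 0.37034 mol Al, 0.55551 mol O.
SiO2: 67.12/60.083 = 1.11712 mol → 1.11712 mol Si, 2.23424 mol O.
Total oxygen = 2.97563 mol. Normalization factor = 8/2.97563 = 2.68851.
Na per 8 O = 0.23460 × 2.68851 = 0.631.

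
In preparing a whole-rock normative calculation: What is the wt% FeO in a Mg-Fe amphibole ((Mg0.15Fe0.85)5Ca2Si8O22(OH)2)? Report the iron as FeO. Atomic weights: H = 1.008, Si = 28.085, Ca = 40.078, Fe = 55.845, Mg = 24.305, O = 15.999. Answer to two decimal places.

Formula mass = 946.398 g/mol.
4.25 Fe → 4.2500 mol FeO per formula unit; M(FeO) = 71.844, so FeO mass = 305.337 g.
305.337/946.398 × 100 = 32.26 wt%.

32.26 wt%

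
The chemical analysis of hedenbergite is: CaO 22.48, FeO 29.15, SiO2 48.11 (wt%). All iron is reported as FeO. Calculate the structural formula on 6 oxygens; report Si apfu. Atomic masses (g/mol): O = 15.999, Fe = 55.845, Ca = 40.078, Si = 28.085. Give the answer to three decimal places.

22.48 wt% CaO ÷ 56.077 g/mol = 0.40088 mol, giving 0.40088 Ca and 0.40088 O.
29.15 wt% FeO ÷ 71.844 g/mol = 0.40574 mol, giving 0.40574 Fe and 0.40574 O.
48.11 wt% SiO2 ÷ 60.083 g/mol = 0.80073 mol, giving 0.80073 Si and 1.60146 O.
Oxygen sums to 2.40808; scaling by 6/2.40808 = 2.49161 puts the formula on 6 O.
Si: 0.80073 × 2.49161 = 1.995 atoms per formula unit.

1.995 Si apfu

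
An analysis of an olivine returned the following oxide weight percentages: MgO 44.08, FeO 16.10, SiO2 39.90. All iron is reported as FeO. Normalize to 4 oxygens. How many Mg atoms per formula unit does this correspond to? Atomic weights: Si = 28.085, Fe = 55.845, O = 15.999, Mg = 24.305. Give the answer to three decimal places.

MgO: 44.08/40.304 = 1.09369 mol → 1.09369 mol Mg, 1.09369 mol O.
FeO: 16.10/71.844 = 0.22410 mol → 0.22410 mol Fe, 0.22410 mol O.
SiO2: 39.90/60.083 = 0.66408 mol → 0.66408 mol Si, 1.32816 mol O.
Total oxygen = 2.64595 mol. Normalization factor = 4/2.64595 = 1.51174.
Mg per 4 O = 1.09369 × 1.51174 = 1.653.

1.653 Mg apfu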